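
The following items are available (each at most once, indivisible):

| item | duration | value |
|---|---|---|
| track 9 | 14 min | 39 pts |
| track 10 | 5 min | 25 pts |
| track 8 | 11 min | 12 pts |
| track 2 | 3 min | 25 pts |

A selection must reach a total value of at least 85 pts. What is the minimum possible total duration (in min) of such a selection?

22

Subsets with value ≥ 85, sorted by total duration:
- track 9+track 10+track 2: duration 22, value 89
- track 9+track 10+track 8+track 2: duration 33, value 101
Minimum duration: 22 min.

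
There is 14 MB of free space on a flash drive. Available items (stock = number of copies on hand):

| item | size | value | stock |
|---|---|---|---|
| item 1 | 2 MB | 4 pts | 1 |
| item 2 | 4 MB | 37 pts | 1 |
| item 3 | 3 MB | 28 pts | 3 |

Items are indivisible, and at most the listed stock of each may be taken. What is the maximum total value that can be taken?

Top feasible selections:
- 1×item 2 + 3×item 3: size 13, value 121
- 1×item 1 + 1×item 2 + 2×item 3: size 12, value 97
Best: 121 pts.

121 pts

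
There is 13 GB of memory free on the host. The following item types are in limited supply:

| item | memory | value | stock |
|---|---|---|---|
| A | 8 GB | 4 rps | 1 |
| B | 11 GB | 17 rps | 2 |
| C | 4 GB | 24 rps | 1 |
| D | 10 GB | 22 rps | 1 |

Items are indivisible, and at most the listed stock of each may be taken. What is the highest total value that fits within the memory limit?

28 rps

Best selections within memory 13 and stock limits:
- 1×A + 1×C: memory 12, value 28
- 1×C: memory 4, value 24
- 1×D: memory 10, value 22
Best: 28 rps.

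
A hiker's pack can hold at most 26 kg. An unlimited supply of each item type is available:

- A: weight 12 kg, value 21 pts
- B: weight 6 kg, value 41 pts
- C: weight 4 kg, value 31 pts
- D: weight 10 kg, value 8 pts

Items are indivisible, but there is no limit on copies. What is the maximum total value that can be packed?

196 pts

Best value-per-unit is C at 31/4; filling with it alone gives 6×31 = 186.
Optimal mix: 1×B + 5×C → weight 26, value 196.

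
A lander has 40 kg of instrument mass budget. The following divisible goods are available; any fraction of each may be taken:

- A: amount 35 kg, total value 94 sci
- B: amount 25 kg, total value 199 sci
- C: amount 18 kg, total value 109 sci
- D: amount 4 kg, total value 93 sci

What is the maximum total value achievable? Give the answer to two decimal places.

358.61

Take in order of value per unit:
- D (93/4 per unit): all 4 → value 93, running total 93.00
- B (199/25 per unit): all 25 → value 199, running total 292.00
- C (109/18 per unit): 11 of 18 → value 11×109/18 = 66.6111, running total 358.61
Total 358.61.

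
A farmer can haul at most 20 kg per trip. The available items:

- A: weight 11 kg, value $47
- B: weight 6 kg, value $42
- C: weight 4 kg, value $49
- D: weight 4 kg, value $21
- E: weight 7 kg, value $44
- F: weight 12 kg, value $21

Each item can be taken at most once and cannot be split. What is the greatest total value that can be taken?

Check high-value combinations within 20 kg:
- B+C+E: weight 6+4+7=17, value 42+49+44=135
- A+C+D: weight 11+4+4=19, value 47+49+21=117
- C+D+E: weight 4+4+7=15, value 49+21+44=114
- B+C+D: weight 6+4+4=14, value 42+49+21=112
- B+D+E: weight 6+4+7=17, value 42+21+44=107
Best: $135.

$135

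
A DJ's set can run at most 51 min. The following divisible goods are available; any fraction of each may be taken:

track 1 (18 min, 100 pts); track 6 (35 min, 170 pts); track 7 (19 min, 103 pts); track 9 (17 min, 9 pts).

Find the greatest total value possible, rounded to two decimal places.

271.00

Take in order of value per unit:
- track 1 (100/18 per unit): all 18 → value 100, running total 100.00
- track 7 (103/19 per unit): all 19 → value 103, running total 203.00
- track 6 (170/35 per unit): 14 of 35 → value 14×170/35 = 68.0000, running total 271.00
Total 271.00.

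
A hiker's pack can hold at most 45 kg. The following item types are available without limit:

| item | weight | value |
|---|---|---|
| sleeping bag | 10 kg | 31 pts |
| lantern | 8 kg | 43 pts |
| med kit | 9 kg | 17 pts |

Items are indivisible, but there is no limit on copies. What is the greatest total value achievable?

Best value-per-unit is lantern at 43/8, and filling with it alone uses weight 5×8=40. No mix of the others beats 5×43 = 215.

215 pts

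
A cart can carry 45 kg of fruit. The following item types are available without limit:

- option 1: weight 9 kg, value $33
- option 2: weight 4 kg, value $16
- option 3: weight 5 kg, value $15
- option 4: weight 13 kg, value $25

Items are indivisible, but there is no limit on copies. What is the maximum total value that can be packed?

Best value-per-unit is option 2 at 16/4; filling with it alone gives 11×16 = 176.
Optimal mix: 1×option 1 + 9×option 2 → weight 45, value 177.

$177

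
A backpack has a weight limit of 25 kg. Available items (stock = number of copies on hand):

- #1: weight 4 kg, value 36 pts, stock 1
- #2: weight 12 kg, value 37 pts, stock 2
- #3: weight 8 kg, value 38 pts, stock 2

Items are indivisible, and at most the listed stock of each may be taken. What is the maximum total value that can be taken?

Best selections within weight 25 and stock limits:
- 1×#1 + 2×#3: weight 20, value 112
- 1×#1 + 1×#2 + 1×#3: weight 24, value 111
- 2×#3: weight 16, value 76
Best: 112 pts.

112 pts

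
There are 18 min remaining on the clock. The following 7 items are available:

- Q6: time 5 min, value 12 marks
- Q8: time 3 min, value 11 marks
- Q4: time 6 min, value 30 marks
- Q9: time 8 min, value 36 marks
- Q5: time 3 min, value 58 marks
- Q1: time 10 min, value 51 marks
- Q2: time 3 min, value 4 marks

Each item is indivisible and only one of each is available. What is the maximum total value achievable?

Check high-value combinations within 18 min:
- Q4+Q9+Q5: time 6+8+3=17, value 30+36+58=124
- Q6+Q5+Q1: time 5+3+10=18, value 12+58+51=121
- Q8+Q5+Q1: time 3+3+10=16, value 11+58+51=120
Best: 124 marks.

124 marks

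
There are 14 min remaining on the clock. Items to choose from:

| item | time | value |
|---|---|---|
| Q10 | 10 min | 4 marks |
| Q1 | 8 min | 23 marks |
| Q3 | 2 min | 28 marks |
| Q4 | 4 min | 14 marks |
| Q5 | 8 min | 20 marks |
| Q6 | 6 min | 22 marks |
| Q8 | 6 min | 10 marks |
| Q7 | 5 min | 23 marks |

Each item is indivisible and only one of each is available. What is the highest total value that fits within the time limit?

This is a 0/1 knapsack; check combinations near the capacity.
- Q3+Q6+Q7: time 2+6+5=13, value 28+22+23=73
- Q3+Q4+Q7: time 2+4+5=11, value 28+14+23=65
- Q1+Q3+Q4: time 8+2+4=14, value 23+28+14=65
Best: 73 marks.

73 marks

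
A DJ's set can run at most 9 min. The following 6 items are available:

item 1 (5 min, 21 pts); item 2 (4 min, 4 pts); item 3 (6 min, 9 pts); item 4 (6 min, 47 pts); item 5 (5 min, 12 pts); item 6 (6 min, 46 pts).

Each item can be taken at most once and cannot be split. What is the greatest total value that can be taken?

Check high-value combinations within 9 min:
- item 4: duration 6, value 47
- item 6: duration 6, value 46
- item 1+item 2: duration 5+4=9, value 21+4=25
- item 1: duration 5, value 21
Best: 47 pts.

47 pts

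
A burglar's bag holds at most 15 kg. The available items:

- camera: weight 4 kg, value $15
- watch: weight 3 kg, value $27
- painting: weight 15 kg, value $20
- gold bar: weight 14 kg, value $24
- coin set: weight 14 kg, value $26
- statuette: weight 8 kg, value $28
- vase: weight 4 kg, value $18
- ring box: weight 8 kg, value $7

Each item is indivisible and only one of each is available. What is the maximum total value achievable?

Check high-value combinations within 15 kg:
- watch+statuette+vase: weight 3+8+4=15, value 27+28+18=73
- camera+watch+statuette: weight 4+3+8=15, value 15+27+28=70
- camera+watch+vase: weight 4+3+4=11, value 15+27+18=60
- watch+statuette: weight 3+8=11, value 27+28=55
Best: $73.

$73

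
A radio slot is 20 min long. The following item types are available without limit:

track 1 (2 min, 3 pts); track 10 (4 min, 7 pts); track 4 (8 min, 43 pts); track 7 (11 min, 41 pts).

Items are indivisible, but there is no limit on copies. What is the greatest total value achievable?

Best value-per-unit is track 4 at 43/8; filling with it alone gives 2×43 = 86.
Optimal mix: 1×track 10 + 2×track 4 → duration 20, value 93.

93 pts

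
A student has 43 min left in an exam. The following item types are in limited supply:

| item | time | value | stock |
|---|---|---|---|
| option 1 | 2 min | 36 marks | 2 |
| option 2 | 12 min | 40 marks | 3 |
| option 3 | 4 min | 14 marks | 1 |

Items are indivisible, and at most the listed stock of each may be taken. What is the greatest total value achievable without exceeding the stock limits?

Best selections within time 43 and stock limits:
- 2×option 1 + 3×option 2: time 40, value 192
- 1×option 1 + 3×option 2 + 1×option 3: time 42, value 170
Best: 192 marks.

192 marks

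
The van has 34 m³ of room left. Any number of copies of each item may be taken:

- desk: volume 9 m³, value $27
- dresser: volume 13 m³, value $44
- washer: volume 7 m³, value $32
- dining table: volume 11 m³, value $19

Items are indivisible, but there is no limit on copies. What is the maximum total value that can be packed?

$140

Best value-per-unit is washer at 32/7; filling with it alone gives 4×32 = 128.
Optimal mix: 1×dresser + 3×washer → volume 34, value 140.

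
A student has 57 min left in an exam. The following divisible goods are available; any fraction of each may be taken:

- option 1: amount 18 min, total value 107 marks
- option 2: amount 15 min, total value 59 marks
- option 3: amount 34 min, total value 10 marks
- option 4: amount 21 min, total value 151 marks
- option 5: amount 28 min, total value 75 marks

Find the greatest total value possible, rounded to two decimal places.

Take in order of value per unit:
- option 4 (151/21 per unit): all 21 → value 151, running total 151.00
- option 1 (107/18 per unit): all 18 → value 107, running total 258.00
- option 2 (59/15 per unit): all 15 → value 59, running total 317.00
- option 5 (75/28 per unit): 3 of 28 → value 3×75/28 = 8.0357, running total 325.04
Total 325.04.

325.04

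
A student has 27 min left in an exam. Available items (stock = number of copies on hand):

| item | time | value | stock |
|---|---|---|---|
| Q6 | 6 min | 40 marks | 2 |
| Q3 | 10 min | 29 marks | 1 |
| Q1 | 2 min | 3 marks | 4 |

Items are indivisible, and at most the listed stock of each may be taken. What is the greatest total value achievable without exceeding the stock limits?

115 marks

Top feasible selections:
- 2×Q6 + 1×Q3 + 2×Q1: time 26, value 115
- 2×Q6 + 1×Q3 + 1×Q1: time 24, value 112
- 2×Q6 + 1×Q3: time 22, value 109
Best: 115 marks.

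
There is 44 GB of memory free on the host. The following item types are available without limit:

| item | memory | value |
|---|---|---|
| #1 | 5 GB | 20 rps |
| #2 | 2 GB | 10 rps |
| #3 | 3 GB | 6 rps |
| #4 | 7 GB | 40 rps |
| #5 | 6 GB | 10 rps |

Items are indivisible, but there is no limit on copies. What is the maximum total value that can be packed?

Best value-per-unit is #4 at 40/7; filling with it alone gives 6×40 = 240.
Optimal mix: 1×#2 + 6×#4 → memory 44, value 250.

250 rps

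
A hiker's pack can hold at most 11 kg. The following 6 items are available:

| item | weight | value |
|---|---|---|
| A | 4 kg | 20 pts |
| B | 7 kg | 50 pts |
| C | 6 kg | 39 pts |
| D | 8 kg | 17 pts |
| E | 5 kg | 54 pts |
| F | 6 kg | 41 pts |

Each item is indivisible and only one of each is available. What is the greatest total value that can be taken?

Check high-value combinations within 11 kg:
- E+F: weight 5+6=11, value 54+41=95
- C+E: weight 6+5=11, value 39+54=93
- A+E: weight 4+5=9, value 20+54=74
Best: 95 pts.

95 pts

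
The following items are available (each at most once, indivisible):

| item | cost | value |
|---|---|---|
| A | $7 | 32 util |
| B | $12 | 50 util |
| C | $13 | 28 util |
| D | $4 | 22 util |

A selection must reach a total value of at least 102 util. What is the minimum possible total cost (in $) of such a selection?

23

Subsets with value ≥ 102, sorted by total cost:
- A+B+D: cost 23, value 104
- A+B+C: cost 32, value 110
Minimum cost: 23 $.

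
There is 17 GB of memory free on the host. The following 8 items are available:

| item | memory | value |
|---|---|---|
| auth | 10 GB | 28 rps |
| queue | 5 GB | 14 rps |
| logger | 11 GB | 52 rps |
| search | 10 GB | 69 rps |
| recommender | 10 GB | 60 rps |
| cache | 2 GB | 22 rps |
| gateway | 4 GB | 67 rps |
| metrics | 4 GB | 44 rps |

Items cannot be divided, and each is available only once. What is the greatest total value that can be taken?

Check high-value combinations within 17 GB:
- search+cache+gateway: memory 10+2+4=16, value 69+22+67=158
- recommender+cache+gateway: memory 10+2+4=16, value 60+22+67=149
- queue+cache+gateway+metrics: memory 5+2+4+4=15, value 14+22+67+44=147
- logger+cache+gateway: memory 11+2+4=17, value 52+22+67=141
Best: 158 rps.

158 rps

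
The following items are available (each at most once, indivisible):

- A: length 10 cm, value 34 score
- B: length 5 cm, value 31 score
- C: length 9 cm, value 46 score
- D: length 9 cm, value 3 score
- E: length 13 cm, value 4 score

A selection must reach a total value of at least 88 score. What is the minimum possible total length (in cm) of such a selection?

24

Subsets with value ≥ 88, sorted by total length:
- A+B+C: length 24, value 111
- A+B+C+D: length 33, value 114
- A+B+C+E: length 37, value 115
- A+B+C+D+E: length 46, value 118
Minimum length: 24 cm.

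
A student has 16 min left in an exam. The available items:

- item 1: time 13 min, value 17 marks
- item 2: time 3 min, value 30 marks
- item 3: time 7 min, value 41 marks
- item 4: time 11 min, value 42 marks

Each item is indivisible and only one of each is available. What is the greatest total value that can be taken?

72 marks

Check high-value combinations within 16 min:
- item 2+item 4: time 3+11=14, value 30+42=72
- item 2+item 3: time 3+7=10, value 30+41=71
- item 1+item 2: time 13+3=16, value 17+30=47
- item 4: time 11, value 42
- item 3: time 7, value 41
Best: 72 marks.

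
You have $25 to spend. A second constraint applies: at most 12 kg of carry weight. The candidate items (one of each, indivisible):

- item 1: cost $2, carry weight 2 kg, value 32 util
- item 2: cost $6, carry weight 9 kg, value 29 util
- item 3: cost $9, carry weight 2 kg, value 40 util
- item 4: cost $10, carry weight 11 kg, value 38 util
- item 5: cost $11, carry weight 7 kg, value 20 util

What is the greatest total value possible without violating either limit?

92 util

Feasible sets respecting both limits:
- item 1+item 3+item 5: cost 22, carry weight 11, value 92
- item 1+item 3: cost 11, carry weight 4, value 72
- item 2+item 3: cost 15, carry weight 11, value 69
Best: 92 util.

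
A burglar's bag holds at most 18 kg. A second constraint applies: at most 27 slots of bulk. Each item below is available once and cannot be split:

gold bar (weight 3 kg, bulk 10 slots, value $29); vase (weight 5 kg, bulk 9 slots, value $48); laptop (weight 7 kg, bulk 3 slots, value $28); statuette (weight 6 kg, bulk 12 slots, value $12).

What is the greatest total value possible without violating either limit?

Feasible sets respecting both limits:
- gold bar+vase+laptop: weight 15, bulk 22, value 105
- vase+laptop+statuette: weight 18, bulk 24, value 88
- gold bar+vase: weight 8, bulk 19, value 77
- vase+laptop: weight 12, bulk 12, value 76
Best: $105.

$105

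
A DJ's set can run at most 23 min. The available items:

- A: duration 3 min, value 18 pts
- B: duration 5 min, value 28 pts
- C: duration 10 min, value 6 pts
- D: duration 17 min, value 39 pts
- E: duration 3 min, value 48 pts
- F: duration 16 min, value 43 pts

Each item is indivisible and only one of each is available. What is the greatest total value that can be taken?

109 pts

Check high-value combinations within 23 min:
- A+E+F: duration 3+3+16=22, value 18+48+43=109
- A+D+E: duration 3+17+3=23, value 18+39+48=105
- A+B+C+E: duration 3+5+10+3=21, value 18+28+6+48=100
- A+B+E: duration 3+5+3=11, value 18+28+48=94
Best: 109 pts.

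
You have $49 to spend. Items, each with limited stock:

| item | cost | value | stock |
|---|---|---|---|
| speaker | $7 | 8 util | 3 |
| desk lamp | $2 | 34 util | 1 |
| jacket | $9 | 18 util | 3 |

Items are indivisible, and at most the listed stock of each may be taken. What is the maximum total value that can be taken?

Best selections within cost 49 and stock limits:
- 2×speaker + 1×desk lamp + 3×jacket: cost 43, value 104
- 1×speaker + 1×desk lamp + 3×jacket: cost 36, value 96
- 3×speaker + 1×desk lamp + 2×jacket: cost 41, value 94
- 1×desk lamp + 3×jacket: cost 29, value 88
Best: 104 util.

104 util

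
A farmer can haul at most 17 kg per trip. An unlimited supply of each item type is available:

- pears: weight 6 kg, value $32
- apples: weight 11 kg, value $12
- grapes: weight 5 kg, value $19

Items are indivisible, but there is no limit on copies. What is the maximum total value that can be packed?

Best value-per-unit is pears at 32/6; filling with it alone gives 2×32 = 64.
Optimal mix: 2×pears + 1×grapes → weight 17, value 83.

$83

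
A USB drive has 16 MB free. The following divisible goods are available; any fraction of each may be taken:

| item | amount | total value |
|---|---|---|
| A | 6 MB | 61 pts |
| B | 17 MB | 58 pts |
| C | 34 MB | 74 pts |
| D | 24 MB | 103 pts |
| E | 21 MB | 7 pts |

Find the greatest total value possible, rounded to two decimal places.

Take in order of value per unit:
- A (61/6 per unit): all 6 → value 61, running total 61.00
- D (103/24 per unit): 10 of 24 → value 10×103/24 = 42.9167, running total 103.92
Total 103.92.

103.92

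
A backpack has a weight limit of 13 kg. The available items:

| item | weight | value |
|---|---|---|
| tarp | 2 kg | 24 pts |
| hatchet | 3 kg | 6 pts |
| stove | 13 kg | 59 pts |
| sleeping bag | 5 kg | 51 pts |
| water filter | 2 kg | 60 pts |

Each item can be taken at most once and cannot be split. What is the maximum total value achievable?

141 pts

Check high-value combinations within 13 kg:
- tarp+hatchet+sleeping bag+water filter: weight 2+3+5+2=12, value 24+6+51+60=141
- tarp+sleeping bag+water filter: weight 2+5+2=9, value 24+51+60=135
- hatchet+sleeping bag+water filter: weight 3+5+2=10, value 6+51+60=117
- sleeping bag+water filter: weight 5+2=7, value 51+60=111
- tarp+hatchet+water filter: weight 2+3+2=7, value 24+6+60=90
Best: 141 pts.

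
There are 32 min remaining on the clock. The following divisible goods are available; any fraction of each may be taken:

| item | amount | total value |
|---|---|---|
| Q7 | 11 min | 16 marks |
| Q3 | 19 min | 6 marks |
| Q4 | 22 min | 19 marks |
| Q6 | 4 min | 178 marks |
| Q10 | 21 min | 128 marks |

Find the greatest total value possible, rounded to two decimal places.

316.18

Take in order of value per unit:
- Q6 (178/4 per unit): all 4 → value 178, running total 178.00
- Q10 (128/21 per unit): all 21 → value 128, running total 306.00
- Q7 (16/11 per unit): 7 of 11 → value 7×16/11 = 10.1818, running total 316.18
Total 316.18.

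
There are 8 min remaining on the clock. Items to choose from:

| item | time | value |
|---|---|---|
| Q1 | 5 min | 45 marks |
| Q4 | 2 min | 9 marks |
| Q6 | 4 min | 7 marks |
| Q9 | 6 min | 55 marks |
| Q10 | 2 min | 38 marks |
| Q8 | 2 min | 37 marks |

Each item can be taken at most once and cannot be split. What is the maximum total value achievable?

This is a 0/1 knapsack; check combinations near the capacity.
- Q9+Q10: time 6+2=8, value 55+38=93
- Q9+Q8: time 6+2=8, value 55+37=92
- Q4+Q10+Q8: time 2+2+2=6, value 9+38+37=84
Best: 93 marks.

93 marks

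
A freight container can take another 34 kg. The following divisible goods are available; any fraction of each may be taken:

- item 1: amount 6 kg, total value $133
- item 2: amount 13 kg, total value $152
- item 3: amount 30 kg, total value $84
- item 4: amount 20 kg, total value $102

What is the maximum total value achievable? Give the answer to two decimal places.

Take in order of value per unit:
- item 1 (133/6 per unit): all 6 → value 133, running total 133.00
- item 2 (152/13 per unit): all 13 → value 152, running total 285.00
- item 4 (102/20 per unit): 15 of 20 → value 15×102/20 = 76.5000, running total 361.50
Total 361.50.

361.50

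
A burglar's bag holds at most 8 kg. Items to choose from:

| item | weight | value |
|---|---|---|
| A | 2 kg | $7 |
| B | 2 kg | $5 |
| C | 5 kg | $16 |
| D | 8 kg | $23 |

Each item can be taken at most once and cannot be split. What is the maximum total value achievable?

$23

This is a 0/1 knapsack; check combinations near the capacity.
- A+C: weight 2+5=7, value 7+16=23
- D: weight 8, value 23
- B+C: weight 2+5=7, value 5+16=21
- C: weight 5, value 16
- A+B: weight 2+2=4, value 7+5=12
Best: $23.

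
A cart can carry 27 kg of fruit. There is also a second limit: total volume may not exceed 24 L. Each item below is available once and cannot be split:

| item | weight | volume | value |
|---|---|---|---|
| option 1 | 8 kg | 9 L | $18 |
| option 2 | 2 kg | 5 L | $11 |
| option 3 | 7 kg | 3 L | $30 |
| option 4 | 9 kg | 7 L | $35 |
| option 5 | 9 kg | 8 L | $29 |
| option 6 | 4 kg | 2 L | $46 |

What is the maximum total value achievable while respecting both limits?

Feasible sets respecting both limits:
- option 2+option 3+option 4+option 6: weight 22, volume 17, value 122
- option 2+option 4+option 5+option 6: weight 24, volume 22, value 121
- option 2+option 3+option 5+option 6: weight 22, volume 18, value 116
- option 3+option 4+option 6: weight 20, volume 12, value 111
Best: $122.

$122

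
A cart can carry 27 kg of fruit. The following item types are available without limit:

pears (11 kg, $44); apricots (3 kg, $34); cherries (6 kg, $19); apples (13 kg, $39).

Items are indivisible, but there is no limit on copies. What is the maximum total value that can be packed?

$306

Best value-per-unit is apricots at 34/3, and filling with it alone uses weight 9×3=27. No mix of the others beats 9×34 = 306.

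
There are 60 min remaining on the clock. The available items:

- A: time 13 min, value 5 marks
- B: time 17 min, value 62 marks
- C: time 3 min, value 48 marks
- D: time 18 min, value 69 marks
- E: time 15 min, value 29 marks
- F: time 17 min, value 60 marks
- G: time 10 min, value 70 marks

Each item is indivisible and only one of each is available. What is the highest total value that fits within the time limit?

This is a 0/1 knapsack; check combinations near the capacity.
- B+C+D+G: time 17+3+18+10=48, value 62+48+69+70=249
- C+D+F+G: time 3+18+17+10=48, value 48+69+60+70=247
- A+B+C+F+G: time 13+17+3+17+10=60, value 5+62+48+60+70=245
Best: 249 marks.

249 marks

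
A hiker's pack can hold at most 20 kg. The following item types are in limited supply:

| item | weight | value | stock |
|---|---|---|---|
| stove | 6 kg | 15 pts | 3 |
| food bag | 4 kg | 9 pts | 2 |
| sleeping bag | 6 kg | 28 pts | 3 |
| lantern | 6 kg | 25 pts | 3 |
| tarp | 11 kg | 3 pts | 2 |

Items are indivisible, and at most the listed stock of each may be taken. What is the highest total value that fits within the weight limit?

Top feasible selections:
- 3×sleeping bag: weight 18, value 84
- 2×sleeping bag + 1×lantern: weight 18, value 81
- 1×sleeping bag + 2×lantern: weight 18, value 78
- 3×lantern: weight 18, value 75
Best: 84 pts.

84 pts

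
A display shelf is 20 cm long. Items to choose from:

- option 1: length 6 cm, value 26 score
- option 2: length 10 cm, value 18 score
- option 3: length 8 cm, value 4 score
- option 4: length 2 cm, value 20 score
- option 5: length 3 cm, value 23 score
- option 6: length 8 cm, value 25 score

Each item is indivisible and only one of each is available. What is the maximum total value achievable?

94 score

Check high-value combinations within 20 cm:
- option 1+option 4+option 5+option 6: length 6+2+3+8=19, value 26+20+23+25=94
- option 1+option 5+option 6: length 6+3+8=17, value 26+23+25=74
- option 1+option 3+option 4+option 5: length 6+8+2+3=19, value 26+4+20+23=73
Best: 94 score.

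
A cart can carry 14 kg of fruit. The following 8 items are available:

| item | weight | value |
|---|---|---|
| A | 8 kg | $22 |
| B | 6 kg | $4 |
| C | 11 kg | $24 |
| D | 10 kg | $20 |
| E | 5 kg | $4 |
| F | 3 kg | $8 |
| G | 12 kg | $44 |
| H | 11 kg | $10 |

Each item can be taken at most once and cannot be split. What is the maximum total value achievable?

Check high-value combinations within 14 kg:
- G: weight 12, value 44
- C+F: weight 11+3=14, value 24+8=32
- A+F: weight 8+3=11, value 22+8=30
- D+F: weight 10+3=13, value 20+8=28
Best: $44.

$44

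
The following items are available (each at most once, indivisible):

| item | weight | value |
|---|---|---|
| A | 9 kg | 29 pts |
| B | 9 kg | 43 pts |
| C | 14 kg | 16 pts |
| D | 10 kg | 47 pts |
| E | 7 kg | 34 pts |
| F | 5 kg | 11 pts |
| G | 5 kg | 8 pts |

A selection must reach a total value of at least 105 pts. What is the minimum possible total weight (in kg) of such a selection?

25

Subsets with value ≥ 105, sorted by total weight:
- A+B+E: weight 25, value 106
- B+D+E: weight 26, value 124
- A+D+E: weight 26, value 110
- A+B+D: weight 28, value 119
Minimum weight: 25 kg.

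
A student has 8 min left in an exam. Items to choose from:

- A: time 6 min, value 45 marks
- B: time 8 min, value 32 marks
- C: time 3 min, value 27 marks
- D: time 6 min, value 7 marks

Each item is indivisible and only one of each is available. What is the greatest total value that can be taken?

45 marks

This is a 0/1 knapsack; check combinations near the capacity.
- A: time 6, value 45
- B: time 8, value 32
- C: time 3, value 27
- D: time 6, value 7
Best: 45 marks.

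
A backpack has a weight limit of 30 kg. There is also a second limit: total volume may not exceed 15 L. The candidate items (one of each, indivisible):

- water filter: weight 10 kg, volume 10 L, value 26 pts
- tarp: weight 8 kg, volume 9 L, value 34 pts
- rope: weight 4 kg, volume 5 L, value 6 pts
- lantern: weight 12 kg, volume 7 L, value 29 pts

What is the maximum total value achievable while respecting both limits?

40 pts

Feasible sets respecting both limits:
- tarp+rope: weight 12, volume 14, value 40
- rope+lantern: weight 16, volume 12, value 35
- tarp: weight 8, volume 9, value 34
Best: 40 pts.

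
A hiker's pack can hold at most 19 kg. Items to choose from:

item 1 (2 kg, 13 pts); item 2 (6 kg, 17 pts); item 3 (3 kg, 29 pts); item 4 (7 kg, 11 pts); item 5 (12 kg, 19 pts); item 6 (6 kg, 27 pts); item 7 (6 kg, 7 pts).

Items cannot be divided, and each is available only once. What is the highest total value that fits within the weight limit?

This is a 0/1 knapsack; check combinations near the capacity.
- item 1+item 2+item 3+item 6: weight 2+6+3+6=17, value 13+17+29+27=86
- item 1+item 3+item 4+item 6: weight 2+3+7+6=18, value 13+29+11+27=80
- item 1+item 3+item 6+item 7: weight 2+3+6+6=17, value 13+29+27+7=76
- item 2+item 3+item 6: weight 6+3+6=15, value 17+29+27=73
- item 1+item 2+item 3+item 4: weight 2+6+3+7=18, value 13+17+29+11=70
Best: 86 pts.

86 pts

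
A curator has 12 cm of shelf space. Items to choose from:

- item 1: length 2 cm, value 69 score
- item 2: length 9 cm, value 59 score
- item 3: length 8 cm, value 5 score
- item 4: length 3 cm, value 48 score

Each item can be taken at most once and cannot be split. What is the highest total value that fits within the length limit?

Check high-value combinations within 12 cm:
- item 1+item 2: length 2+9=11, value 69+59=128
- item 1+item 4: length 2+3=5, value 69+48=117
- item 2+item 4: length 9+3=12, value 59+48=107
Best: 128 score.

128 score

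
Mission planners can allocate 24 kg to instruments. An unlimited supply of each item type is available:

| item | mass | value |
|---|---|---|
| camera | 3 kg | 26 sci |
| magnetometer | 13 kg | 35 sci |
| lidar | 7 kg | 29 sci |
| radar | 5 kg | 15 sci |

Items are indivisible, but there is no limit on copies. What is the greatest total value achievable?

Best value-per-unit is camera at 26/3, and filling with it alone uses mass 8×3=24. No mix of the others beats 8×26 = 208.

208 sci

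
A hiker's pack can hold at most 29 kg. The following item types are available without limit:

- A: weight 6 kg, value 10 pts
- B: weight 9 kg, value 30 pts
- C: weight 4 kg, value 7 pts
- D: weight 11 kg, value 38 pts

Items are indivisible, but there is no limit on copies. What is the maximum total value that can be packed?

Best value-per-unit is D at 38/11; filling with it alone gives 2×38 = 76.
Optimal mix: 2×B + 1×D → weight 29, value 98.

98 pts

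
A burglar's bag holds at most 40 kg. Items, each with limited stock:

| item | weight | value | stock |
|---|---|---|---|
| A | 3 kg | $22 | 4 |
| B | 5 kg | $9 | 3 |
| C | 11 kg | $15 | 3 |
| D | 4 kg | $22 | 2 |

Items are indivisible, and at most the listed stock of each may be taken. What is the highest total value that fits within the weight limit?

$159

Top feasible selections:
- 4×A + 3×B + 2×D: weight 35, value 159
- 4×A + 1×B + 1×C + 2×D: weight 36, value 156
- 4×A + 2×B + 2×D: weight 30, value 150
- 4×A + 1×C + 2×D: weight 31, value 147
Best: $159.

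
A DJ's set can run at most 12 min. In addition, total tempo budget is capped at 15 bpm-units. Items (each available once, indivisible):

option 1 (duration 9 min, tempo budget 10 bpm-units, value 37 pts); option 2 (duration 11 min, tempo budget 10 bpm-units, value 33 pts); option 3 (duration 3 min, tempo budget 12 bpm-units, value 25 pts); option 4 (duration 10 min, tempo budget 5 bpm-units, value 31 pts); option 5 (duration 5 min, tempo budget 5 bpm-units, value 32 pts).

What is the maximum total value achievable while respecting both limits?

Feasible sets respecting both limits:
- option 1: duration 9, tempo budget 10, value 37
- option 2: duration 11, tempo budget 10, value 33
- option 5: duration 5, tempo budget 5, value 32
Best: 37 pts.

37 pts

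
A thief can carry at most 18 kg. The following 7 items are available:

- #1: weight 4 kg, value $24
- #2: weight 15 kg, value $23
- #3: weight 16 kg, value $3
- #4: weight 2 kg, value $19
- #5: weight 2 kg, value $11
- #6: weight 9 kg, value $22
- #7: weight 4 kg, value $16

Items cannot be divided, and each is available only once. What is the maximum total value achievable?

Check high-value combinations within 18 kg:
- #1+#4+#5+#6: weight 4+2+2+9=17, value 24+19+11+22=76
- #1+#4+#5+#7: weight 4+2+2+4=12, value 24+19+11+16=70
- #4+#5+#6+#7: weight 2+2+9+4=17, value 19+11+22+16=68
- #1+#4+#6: weight 4+2+9=15, value 24+19+22=65
Best: $76.

$76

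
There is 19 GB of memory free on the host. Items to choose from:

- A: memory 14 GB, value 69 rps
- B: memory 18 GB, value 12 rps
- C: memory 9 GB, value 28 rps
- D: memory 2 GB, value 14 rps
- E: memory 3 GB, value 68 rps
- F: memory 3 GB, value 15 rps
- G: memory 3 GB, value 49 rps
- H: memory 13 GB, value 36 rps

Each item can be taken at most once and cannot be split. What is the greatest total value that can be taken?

Check high-value combinations within 19 GB:
- C+E+F+G: memory 9+3+3+3=18, value 28+68+15+49=160
- C+D+E+G: memory 9+2+3+3=17, value 28+14+68+49=159
- E+G+H: memory 3+3+13=19, value 68+49+36=153
Best: 160 rps.

160 rps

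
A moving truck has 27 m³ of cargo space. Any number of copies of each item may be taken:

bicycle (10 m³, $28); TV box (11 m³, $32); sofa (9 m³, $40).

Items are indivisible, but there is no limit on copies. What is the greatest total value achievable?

Best value-per-unit is sofa at 40/9, and filling with it alone uses volume 3×9=27. No mix of the others beats 3×40 = 120.

$120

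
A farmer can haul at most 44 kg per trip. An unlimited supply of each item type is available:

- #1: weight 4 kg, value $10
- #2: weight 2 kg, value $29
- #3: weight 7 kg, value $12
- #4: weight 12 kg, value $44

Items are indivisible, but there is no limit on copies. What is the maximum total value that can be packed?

Best value-per-unit is #2 at 29/2, and filling with it alone uses weight 22×2=44. No mix of the others beats 22×29 = 638.

$638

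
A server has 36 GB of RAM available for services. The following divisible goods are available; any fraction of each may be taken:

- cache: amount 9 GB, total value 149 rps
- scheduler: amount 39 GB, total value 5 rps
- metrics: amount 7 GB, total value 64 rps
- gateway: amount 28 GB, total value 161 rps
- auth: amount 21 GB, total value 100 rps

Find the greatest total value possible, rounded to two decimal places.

Take in order of value per unit:
- cache (149/9 per unit): all 9 → value 149, running total 149.00
- metrics (64/7 per unit): all 7 → value 64, running total 213.00
- gateway (161/28 per unit): 20 of 28 → value 20×161/28 = 115.0000, running total 328.00
Total 328.00.

328.00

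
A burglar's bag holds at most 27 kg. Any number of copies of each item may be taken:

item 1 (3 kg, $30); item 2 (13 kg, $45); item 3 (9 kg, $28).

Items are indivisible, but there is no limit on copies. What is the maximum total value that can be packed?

$270

Best value-per-unit is item 1 at 30/3, and filling with it alone uses weight 9×3=27. No mix of the others beats 9×30 = 270.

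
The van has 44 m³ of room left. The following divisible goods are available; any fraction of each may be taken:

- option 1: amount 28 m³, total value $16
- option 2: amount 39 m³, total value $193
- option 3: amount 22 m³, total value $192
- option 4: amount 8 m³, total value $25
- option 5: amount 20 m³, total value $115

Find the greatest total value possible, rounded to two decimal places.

Take in order of value per unit:
- option 3 (192/22 per unit): all 22 → value 192, running total 192.00
- option 5 (115/20 per unit): all 20 → value 115, running total 307.00
- option 2 (193/39 per unit): 2 of 39 → value 2×193/39 = 9.8974, running total 316.90
Total 316.90.

316.90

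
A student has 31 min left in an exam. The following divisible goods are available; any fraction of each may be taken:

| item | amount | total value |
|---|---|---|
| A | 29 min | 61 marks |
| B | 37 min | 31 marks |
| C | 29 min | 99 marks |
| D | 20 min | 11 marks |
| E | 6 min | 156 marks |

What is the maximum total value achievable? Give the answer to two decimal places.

Take in order of value per unit:
- E (156/6 per unit): all 6 → value 156, running total 156.00
- C (99/29 per unit): 25 of 29 → value 25×99/29 = 85.3448, running total 241.34
Total 241.34.

241.34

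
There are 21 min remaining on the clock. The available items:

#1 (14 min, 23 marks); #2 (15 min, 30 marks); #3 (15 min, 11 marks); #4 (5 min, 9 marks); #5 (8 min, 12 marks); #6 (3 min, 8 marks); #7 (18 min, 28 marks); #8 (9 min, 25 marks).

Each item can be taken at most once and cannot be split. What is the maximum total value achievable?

Check high-value combinations within 21 min:
- #5+#6+#8: time 8+3+9=20, value 12+8+25=45
- #4+#6+#8: time 5+3+9=17, value 9+8+25=42
- #2+#4: time 15+5=20, value 30+9=39
- #2+#6: time 15+3=18, value 30+8=38
- #5+#8: time 8+9=17, value 12+25=37
Best: 45 marks.

45 marks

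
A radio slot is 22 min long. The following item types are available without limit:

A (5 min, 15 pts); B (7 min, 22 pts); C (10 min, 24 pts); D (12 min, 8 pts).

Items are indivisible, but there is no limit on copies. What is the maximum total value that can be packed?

67 pts

Best value-per-unit is B at 22/7; filling with it alone gives 3×22 = 66.
Optimal mix: 3×A + 1×B → duration 22, value 67.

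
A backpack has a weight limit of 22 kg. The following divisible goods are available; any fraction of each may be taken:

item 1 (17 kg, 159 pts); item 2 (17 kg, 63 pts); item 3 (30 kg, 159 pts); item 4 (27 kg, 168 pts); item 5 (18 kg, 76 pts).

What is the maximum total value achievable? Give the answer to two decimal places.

190.11

Take in order of value per unit:
- item 1 (159/17 per unit): all 17 → value 159, running total 159.00
- item 4 (168/27 per unit): 5 of 27 → value 5×168/27 = 31.1111, running total 190.11
Total 190.11.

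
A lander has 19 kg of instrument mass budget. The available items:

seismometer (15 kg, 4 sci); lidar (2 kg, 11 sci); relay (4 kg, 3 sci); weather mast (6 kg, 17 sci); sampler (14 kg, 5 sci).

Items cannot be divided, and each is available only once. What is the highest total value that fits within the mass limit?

31 sci

Check high-value combinations within 19 kg:
- lidar+relay+weather mast: mass 2+4+6=12, value 11+3+17=31
- lidar+weather mast: mass 2+6=8, value 11+17=28
- relay+weather mast: mass 4+6=10, value 3+17=20
- weather mast: mass 6, value 17
- lidar+sampler: mass 2+14=16, value 11+5=16
Best: 31 sci.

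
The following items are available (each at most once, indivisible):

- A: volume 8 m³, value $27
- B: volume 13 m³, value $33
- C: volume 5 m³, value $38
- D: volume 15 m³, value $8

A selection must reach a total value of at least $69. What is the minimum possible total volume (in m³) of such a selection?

Subsets with value ≥ 69, sorted by total volume:
- B+C: volume 18, value 71
- A+B+C: volume 26, value 98
Minimum volume: 18 m³.

18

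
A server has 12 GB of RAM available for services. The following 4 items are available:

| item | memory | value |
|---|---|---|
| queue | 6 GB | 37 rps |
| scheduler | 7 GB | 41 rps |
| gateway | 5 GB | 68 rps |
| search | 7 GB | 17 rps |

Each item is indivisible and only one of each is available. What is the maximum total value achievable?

109 rps

Check high-value combinations within 12 GB:
- scheduler+gateway: memory 7+5=12, value 41+68=109
- queue+gateway: memory 6+5=11, value 37+68=105
- gateway+search: memory 5+7=12, value 68+17=85
- gateway: memory 5, value 68
Best: 109 rps.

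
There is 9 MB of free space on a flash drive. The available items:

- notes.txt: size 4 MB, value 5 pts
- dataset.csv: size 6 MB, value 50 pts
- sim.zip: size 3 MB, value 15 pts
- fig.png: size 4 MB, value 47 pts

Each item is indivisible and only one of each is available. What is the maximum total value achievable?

This is a 0/1 knapsack; check combinations near the capacity.
- dataset.csv+sim.zip: size 6+3=9, value 50+15=65
- sim.zip+fig.png: size 3+4=7, value 15+47=62
- notes.txt+fig.png: size 4+4=8, value 5+47=52
Best: 65 pts.

65 pts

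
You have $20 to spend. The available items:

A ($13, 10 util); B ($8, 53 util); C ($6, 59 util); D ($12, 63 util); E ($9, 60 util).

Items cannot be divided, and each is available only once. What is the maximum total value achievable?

Check high-value combinations within $20:
- C+D: cost 6+12=18, value 59+63=122
- C+E: cost 6+9=15, value 59+60=119
- B+D: cost 8+12=20, value 53+63=116
- B+E: cost 8+9=17, value 53+60=113
- B+C: cost 8+6=14, value 53+59=112
Best: 122 util.

122 util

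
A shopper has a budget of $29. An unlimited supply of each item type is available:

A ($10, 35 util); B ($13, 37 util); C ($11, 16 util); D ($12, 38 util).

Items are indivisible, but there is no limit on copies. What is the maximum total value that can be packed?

76 util

Best value-per-unit is A at 35/10; filling with it alone gives 2×35 = 70.
Optimal mix: 2×D → cost 24, value 76.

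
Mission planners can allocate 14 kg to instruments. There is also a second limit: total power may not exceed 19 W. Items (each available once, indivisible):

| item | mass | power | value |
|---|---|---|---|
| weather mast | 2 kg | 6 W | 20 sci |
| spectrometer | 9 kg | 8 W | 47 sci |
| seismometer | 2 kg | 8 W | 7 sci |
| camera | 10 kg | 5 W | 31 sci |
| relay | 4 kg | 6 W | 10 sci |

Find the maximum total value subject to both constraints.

Feasible sets respecting both limits:
- weather mast+spectrometer: mass 11, power 14, value 67
- weather mast+seismometer+camera: mass 14, power 19, value 58
- spectrometer+relay: mass 13, power 14, value 57
- spectrometer+seismometer: mass 11, power 16, value 54
Best: 67 sci.

67 sci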